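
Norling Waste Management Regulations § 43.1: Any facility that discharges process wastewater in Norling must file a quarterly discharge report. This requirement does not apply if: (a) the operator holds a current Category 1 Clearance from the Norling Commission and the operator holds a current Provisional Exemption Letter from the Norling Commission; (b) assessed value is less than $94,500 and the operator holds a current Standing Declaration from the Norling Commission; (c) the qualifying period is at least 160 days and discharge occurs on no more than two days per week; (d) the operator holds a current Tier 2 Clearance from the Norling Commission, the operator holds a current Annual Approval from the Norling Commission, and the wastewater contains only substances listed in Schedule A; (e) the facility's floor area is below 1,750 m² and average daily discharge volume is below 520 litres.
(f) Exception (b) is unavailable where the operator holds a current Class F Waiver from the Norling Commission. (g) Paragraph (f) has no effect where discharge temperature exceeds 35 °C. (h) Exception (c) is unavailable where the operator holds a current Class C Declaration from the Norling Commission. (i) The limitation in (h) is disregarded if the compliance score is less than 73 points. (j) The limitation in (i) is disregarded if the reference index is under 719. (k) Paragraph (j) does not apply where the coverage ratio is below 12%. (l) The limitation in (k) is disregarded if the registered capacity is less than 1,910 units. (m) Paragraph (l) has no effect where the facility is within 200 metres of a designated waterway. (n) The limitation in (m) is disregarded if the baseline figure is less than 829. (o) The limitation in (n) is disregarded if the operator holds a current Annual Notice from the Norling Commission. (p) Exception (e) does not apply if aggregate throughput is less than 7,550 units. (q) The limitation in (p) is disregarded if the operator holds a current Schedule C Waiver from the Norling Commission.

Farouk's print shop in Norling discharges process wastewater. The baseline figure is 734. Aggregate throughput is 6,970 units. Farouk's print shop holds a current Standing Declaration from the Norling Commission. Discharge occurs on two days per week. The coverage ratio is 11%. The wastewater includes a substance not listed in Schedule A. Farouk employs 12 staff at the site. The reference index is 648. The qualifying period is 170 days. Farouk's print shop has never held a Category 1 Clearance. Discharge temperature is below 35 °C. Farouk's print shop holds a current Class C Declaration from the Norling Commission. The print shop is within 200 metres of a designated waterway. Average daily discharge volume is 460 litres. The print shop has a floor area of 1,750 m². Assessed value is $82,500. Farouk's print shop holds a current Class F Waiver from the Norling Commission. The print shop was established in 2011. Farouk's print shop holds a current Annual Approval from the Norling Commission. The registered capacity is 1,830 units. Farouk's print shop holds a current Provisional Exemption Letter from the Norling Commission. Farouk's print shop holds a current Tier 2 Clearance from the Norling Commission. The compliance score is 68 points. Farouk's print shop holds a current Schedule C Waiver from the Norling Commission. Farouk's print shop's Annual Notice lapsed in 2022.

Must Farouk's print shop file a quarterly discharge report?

Yes — Farouk's print shop must file a quarterly discharge report.

Exception (a) does not apply: no current Category 1 Clearance is held.
All of (b)'s requirements are met (assessed value is $82,500, less than the $94,500 limit; a current Standing Declaration is held). But: (f) operates against (b): a current Class F Waiver is held. (g) does not operate here (discharge temperature is below 35 °C), so (f) stands. So (b) is unavailable.
Exception (c) is satisfied on its face — the qualifying period is 170 days, meeting the 160 days threshold; discharge occurs on no more than two days per week. However, paragraphs (h)–(o) must be considered: (h) applies — a current Class C Declaration is held. (i) would limit (h) — the compliance score is 68 points, less than the 73 points limit — but (j) sets (i) aside: (j) applies — the reference index is 648, under the 719 limit. (k) is triggered (the coverage ratio is 11%, below the 12% limit), but is displaced by (l): (l) operates against (k): the registered capacity is 1,830 units, less than the 1,910 units limit. (m) would limit (l) — the print shop is within 200 m of a designated waterway — but (n) sets (m) aside: (n) operates against (m): the baseline figure is 734, less than the 829 limit. (o) does not operate here (the Annual Notice is not current), so (n) stands. Exception (c) does not apply.
Exception (d) fails — the wastewater includes a non-Schedule-A substance.
Exception (e) fails — the facility's floor area is 1,750 m², not below 1,750 m².
Every exception is unavailable, so the rule governs.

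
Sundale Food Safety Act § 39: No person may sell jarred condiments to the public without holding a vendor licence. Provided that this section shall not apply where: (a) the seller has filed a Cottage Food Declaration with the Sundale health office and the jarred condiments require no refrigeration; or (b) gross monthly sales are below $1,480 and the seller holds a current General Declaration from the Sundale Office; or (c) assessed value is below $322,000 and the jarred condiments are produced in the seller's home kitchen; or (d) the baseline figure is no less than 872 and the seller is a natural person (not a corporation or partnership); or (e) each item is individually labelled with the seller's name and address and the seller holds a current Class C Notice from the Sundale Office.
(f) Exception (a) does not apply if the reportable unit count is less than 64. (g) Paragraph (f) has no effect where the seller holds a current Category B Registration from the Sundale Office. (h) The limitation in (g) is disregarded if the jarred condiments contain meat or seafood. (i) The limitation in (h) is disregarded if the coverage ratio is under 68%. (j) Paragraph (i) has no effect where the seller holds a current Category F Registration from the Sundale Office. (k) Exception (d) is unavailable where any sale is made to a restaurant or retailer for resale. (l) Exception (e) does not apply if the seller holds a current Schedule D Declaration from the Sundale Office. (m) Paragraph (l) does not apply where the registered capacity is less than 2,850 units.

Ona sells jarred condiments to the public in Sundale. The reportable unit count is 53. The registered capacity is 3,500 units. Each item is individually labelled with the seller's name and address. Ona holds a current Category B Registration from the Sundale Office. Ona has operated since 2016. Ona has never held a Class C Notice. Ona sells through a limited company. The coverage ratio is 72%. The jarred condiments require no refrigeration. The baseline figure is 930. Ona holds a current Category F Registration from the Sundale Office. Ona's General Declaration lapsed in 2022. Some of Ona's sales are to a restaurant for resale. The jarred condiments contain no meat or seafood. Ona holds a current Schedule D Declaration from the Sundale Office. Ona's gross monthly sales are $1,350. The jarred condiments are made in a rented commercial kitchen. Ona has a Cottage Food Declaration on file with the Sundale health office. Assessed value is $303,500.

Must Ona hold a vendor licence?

Exception (a)'s conditions are all satisfied: a Cottage Food Declaration is on file; the jarred condiments are shelf-stable. As to paragraphs (f)–(j): (f) would limit (a) — the reportable unit count is 53, less than the 64 limit — but (g) sets (f) aside: (g) operates — a current Category B Registration is held. (h), which would lift (g), does not operate here — the jarred condiments contain no meat or seafood. Exception (a) stands.
Exception (b) does not apply: no current General Declaration is held.
Exception (c) does not apply: the jarred condiments are made in a commercial kitchen, not a home kitchen.
Exception (d) does not apply: the seller operates through a limited company.
Exception (e) does not apply: there is no Class C Notice in force.

No — exception (a) applies; Ona is not required to hold a vendor licence.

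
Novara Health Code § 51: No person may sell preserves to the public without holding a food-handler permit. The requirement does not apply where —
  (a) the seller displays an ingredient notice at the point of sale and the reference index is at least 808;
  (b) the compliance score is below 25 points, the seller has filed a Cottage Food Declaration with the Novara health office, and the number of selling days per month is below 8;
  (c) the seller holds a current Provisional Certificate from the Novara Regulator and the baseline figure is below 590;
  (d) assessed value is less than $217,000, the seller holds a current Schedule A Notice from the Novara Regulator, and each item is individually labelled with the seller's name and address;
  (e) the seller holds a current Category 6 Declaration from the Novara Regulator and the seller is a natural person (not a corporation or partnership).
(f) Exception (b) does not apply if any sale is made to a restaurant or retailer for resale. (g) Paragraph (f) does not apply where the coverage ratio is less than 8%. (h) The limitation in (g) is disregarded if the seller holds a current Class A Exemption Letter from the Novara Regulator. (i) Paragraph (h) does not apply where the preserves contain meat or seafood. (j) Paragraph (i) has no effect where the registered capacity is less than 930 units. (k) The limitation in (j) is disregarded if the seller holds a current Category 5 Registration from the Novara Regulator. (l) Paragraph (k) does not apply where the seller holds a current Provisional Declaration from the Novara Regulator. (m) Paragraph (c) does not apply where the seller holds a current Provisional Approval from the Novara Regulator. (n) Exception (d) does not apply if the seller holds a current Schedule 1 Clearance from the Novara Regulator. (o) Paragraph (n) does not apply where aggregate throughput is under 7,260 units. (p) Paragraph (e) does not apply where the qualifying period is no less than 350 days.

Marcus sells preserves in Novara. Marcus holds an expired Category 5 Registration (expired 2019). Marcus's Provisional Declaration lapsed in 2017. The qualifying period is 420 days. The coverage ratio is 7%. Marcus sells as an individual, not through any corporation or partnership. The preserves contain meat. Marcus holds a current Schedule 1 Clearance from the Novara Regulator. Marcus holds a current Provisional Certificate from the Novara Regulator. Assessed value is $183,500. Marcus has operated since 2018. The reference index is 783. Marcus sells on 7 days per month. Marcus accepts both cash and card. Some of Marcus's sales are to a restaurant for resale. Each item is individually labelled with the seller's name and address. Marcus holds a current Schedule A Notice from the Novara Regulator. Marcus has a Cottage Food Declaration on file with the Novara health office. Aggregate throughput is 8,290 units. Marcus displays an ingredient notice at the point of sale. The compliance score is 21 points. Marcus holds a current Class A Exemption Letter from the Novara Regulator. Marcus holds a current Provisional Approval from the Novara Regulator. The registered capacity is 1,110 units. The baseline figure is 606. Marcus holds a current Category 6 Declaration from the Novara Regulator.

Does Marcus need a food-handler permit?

Exception (a) does not apply: the reference index is 783, short of 808.
All of (b)'s requirements are met (the compliance score is 21 points, below the 25 points limit; a Cottage Food Declaration is on file; the number of selling days per month is 7, below the 8 limit). Under paragraphs (f)–(l): (f) would limit (b) — some sales are to a restaurant for resale — but (g) sets (f) aside: (g) is triggered — the coverage ratio is 7%, less than the 8% limit. (h) would limit (g) — a current Class A Exemption Letter is held — but (i) sets (h) aside: (i) operates against (h): the preserves contain meat. (j) is not triggered (the registered capacity is 1,110 units, not less than 930 units), so (i) stands. (b) remains available.
Exception (c) does not apply: the baseline figure is 606, not below 590.
Exception (d)'s conditions are all satisfied: assessed value is $183,500, less than the $217,000 limit; a current Schedule A Notice is held; items are individually labelled. Turning to paragraphs (n)–(o): (n) is engaged — a current Schedule 1 Clearance is held. (o) is not engaged (aggregate throughput is 8,290 units, not under 7,260 units), so (n) stands. So (d) is unavailable.
Exception (e)'s conditions are all satisfied: a current Category 6 Declaration is held; the seller is a natural person. But: (p) operates against (e): the qualifying period is 420 days, meeting the 350 days threshold. (e) is therefore removed.

No — exception (b) applies; Marcus is not required to hold a food-handler permit.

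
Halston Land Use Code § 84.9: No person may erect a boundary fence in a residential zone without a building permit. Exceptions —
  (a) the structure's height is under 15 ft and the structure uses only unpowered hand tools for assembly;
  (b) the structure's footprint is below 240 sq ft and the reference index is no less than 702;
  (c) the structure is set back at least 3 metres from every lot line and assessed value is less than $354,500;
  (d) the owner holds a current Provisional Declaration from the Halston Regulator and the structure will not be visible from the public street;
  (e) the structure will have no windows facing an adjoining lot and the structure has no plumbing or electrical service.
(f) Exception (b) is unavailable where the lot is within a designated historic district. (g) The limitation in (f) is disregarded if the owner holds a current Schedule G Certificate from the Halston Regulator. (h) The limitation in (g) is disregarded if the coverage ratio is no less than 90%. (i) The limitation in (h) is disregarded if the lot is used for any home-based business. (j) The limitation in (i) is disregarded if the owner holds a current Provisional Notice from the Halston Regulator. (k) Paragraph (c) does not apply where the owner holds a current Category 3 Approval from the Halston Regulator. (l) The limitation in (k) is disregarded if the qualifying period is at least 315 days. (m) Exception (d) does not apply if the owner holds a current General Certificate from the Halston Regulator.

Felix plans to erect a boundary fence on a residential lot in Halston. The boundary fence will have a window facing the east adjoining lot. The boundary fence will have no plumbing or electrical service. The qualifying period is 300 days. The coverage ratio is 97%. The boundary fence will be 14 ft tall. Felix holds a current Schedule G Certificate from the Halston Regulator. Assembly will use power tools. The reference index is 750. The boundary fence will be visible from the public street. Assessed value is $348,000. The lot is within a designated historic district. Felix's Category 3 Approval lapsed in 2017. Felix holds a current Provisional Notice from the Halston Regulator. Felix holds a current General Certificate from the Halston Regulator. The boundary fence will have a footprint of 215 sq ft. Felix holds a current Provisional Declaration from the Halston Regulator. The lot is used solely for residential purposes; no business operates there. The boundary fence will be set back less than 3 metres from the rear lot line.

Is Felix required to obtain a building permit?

Yes — Felix must obtain a building permit.

Exception (a) fails — assembly uses power tools.
All of (b)'s requirements are met (the structure's footprint is 215 sq ft, below the 240 sq ft limit; the reference index is 750, meeting the 702 threshold). But: (f) operates against (b): the lot is in a historic district. (g) would limit (f) — a current Schedule G Certificate is held — but (h) sets (g) aside: (h) operates against (g): the coverage ratio is 97%, meeting the 90% threshold. (i), which would lift (h), is inapplicable — the lot is solely residential. So (b) is unavailable.
Exception (c) requires that the structure is set back at least 3 metres from every lot line; but the rear setback is under 3 m, so (c) is unavailable.
Exception (d) fails — the structure will be visible from the street.
Exception (e) requires that the structure will have no windows facing an adjoining lot; but a window faces an adjoining lot, so (e) is unavailable.
No exception applies. The general rule governs.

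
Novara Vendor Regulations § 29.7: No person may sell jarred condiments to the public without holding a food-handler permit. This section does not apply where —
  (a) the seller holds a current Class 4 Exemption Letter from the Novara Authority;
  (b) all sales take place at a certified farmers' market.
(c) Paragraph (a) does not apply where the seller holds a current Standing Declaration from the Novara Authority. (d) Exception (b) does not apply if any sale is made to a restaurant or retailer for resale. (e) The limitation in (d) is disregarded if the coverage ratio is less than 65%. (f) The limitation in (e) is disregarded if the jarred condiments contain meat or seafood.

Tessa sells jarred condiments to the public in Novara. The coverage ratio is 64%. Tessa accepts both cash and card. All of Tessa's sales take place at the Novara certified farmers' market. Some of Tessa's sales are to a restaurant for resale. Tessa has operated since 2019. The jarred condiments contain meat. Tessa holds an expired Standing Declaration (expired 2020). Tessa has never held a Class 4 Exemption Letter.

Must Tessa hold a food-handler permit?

Exception (a) does not apply: no current Class 4 Exemption Letter is held.
Exception (b) is satisfied on its face — all sales are at a certified farmers' market. Turning to paragraphs (d)–(f): (d) operates against (b): some sales are to a restaurant for resale. (e) is engaged (the coverage ratio is 64%, less than the 65% limit), but is set aside by (f): (f) applies — the jarred condiments contain meat. Exception (b) does not apply.
None of the exceptions is available; § 29.7 applies in full.

Yes — Tessa must hold a food-handler permit.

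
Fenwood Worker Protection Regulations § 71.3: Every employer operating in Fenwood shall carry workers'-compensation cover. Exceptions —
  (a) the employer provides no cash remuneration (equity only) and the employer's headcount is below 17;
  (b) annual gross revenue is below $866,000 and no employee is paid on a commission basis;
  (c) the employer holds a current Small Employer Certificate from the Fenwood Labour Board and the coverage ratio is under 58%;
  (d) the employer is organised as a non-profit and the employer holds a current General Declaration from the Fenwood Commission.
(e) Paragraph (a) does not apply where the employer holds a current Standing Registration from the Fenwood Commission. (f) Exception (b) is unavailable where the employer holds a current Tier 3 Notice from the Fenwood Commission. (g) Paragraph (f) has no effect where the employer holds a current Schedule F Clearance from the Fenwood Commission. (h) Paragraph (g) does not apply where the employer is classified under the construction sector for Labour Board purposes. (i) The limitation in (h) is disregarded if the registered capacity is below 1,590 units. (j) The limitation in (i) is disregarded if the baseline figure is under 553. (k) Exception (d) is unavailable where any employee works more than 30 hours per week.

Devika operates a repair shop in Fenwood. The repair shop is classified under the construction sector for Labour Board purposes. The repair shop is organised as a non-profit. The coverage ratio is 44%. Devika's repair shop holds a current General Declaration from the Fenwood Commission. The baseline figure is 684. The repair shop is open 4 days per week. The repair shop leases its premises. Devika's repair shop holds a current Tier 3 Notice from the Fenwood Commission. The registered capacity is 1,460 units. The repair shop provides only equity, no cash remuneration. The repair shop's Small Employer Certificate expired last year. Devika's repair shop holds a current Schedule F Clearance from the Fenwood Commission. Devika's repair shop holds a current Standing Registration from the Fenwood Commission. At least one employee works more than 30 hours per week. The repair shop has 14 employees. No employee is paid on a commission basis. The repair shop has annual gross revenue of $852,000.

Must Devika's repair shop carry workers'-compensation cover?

All of (a)'s requirements are met (remuneration is equity-only; the employer's headcount is 14, below the 17 limit). Turning to paragraph (e): (e) is engaged — a current Standing Registration is held. (a) is therefore removed.
Exception (b) is satisfied on its face — annual gross revenue is $852,000, below the $866,000 limit; no employee is paid on commission. Applying paragraphs (f)–(j): (f) would limit (b) — a current Tier 3 Notice is held — but (g) sets (f) aside: (g) applies — a current Schedule F Clearance is held. (h) is triggered (the repair shop is classified under the construction sector), but is overridden by (i): (i) operates against (h): the registered capacity is 1,460 units, below the 1,590 units limit. (j), which would lift (i), is not engaged — the baseline figure is 684, not under 553. (b) remains available.
Exception (c) does not apply: the Small Employer Certificate has expired.
Exception (d): the employer is a non-profit; a current General Declaration is held — every condition holds. But applying paragraph (k): (k) operates — at least one employee exceeds 30 hours/week. So (d) is unavailable.

No — exception (b) applies; Devika's repair shop is not required to carry workers'-compensation cover.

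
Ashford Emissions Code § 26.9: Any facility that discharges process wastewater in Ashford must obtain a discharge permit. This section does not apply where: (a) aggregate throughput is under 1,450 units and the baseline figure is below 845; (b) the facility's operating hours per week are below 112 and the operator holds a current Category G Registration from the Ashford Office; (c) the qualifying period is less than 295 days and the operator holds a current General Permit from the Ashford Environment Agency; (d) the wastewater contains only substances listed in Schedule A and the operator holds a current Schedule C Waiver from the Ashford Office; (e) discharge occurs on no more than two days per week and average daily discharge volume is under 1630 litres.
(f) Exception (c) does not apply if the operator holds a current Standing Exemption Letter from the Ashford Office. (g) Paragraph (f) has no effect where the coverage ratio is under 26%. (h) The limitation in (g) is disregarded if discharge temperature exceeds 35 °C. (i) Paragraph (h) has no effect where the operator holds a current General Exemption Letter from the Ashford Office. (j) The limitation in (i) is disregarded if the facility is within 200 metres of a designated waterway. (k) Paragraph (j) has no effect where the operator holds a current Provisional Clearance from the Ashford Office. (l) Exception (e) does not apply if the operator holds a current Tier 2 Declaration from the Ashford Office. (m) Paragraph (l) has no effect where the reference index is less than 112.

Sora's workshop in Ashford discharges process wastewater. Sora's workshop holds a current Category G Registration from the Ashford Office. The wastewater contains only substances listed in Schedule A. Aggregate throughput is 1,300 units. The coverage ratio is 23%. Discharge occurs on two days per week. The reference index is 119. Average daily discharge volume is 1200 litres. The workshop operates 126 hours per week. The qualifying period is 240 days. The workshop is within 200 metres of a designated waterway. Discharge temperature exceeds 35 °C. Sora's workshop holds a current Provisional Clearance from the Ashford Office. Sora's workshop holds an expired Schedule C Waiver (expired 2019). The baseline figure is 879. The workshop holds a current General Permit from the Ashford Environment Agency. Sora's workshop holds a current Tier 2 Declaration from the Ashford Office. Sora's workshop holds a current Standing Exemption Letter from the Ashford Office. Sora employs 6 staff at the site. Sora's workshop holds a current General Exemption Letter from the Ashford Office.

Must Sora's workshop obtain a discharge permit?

Exception (a) requires that the baseline figure is below 845; but the baseline figure is 879, not below 845, so (a) is unavailable.
Exception (b) does not apply: the facility's operating hours per week are 126, not below 112.
Exception (c): the qualifying period is 240 days, less than the 295 days limit; a current General Permit is held — every condition holds. Applying paragraphs (f)–(k): (f) is triggered (a current Standing Exemption Letter is held), but is overridden by (g): (g) is triggered — the coverage ratio is 23%, under the 26% limit. (h) is triggered (discharge temperature exceeds 35 °C), but is itself disapplied by (i): (i) is engaged — a current General Exemption Letter is held. (j) is engaged (the workshop is within 200 m of a designated waterway), but yields to (k): (k) operates against (j): a current Provisional Clearance is held. Exception (c) stands.
Exception (d) requires that the operator holds a current Schedule C Waiver from the Ashford Office; but the Schedule C Waiver is not current, so (d) is unavailable.
All of (e)'s requirements are met (discharge occurs on no more than two days per week; average daily discharge volume is 1200 litres, under the 1630 litres limit). But: (l) is engaged — a current Tier 2 Declaration is held. (m) does not operate here (the reference index is 119, not less than 112), so (l) stands. So (e) is unavailable.

No — exception (c) applies; Sora's workshop is not required to obtain a discharge permit.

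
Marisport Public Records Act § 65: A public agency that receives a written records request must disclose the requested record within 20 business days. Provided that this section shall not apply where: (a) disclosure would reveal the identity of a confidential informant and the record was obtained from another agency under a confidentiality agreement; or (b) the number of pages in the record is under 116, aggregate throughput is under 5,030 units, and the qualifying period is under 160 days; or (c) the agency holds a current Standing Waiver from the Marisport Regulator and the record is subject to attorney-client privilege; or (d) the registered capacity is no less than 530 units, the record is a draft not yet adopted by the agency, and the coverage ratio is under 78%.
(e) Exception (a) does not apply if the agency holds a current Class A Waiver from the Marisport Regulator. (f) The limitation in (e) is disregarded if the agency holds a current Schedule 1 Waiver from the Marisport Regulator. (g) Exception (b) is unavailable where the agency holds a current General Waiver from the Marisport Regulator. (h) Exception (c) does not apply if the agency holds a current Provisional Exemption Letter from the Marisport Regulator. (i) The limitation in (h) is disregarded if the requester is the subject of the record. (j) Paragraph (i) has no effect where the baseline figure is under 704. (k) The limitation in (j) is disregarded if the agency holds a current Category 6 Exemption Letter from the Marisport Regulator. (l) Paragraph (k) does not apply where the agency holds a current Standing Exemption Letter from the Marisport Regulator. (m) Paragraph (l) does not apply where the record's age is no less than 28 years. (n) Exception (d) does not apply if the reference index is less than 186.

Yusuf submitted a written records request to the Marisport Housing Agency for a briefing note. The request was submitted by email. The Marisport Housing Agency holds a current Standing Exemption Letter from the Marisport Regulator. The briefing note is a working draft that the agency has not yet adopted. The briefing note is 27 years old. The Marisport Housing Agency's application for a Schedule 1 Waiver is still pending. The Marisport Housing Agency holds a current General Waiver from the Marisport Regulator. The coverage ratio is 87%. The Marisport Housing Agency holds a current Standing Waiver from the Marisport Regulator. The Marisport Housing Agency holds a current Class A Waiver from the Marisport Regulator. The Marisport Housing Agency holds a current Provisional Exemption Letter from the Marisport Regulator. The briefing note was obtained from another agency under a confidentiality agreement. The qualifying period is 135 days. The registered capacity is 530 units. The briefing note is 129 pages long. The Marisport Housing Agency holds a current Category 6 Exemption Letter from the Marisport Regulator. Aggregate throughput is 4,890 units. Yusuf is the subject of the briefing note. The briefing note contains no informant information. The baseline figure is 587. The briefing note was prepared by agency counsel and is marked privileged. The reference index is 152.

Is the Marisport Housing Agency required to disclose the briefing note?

Yes — the Marisport Housing Agency must disclose the briefing note.

Exception (a) fails — the briefing note contains no informant information.
Exception (b) does not apply: the number of pages in the record is 129, not under 116.
All of (c)'s requirements are met (a current Standing Waiver is held; the briefing note is privileged). However, paragraphs (h)–(m) must be considered: (h) is engaged — a current Provisional Exemption Letter is held. (i) applies (Yusuf is the subject of the briefing note), but is overridden by (j): (j) is triggered — the baseline figure is 587, under the 704 limit. (k) would limit (j) — a current Category 6 Exemption Letter is held — but (l) sets (k) aside: (l) applies — a current Standing Exemption Letter is held. (m) is not triggered (the record's age is 27 years, short of 28 years), so (l) stands. (c) is therefore removed.
Exception (d) does not apply: the coverage ratio is 87%, not under 78%.
No exception displaces § 65.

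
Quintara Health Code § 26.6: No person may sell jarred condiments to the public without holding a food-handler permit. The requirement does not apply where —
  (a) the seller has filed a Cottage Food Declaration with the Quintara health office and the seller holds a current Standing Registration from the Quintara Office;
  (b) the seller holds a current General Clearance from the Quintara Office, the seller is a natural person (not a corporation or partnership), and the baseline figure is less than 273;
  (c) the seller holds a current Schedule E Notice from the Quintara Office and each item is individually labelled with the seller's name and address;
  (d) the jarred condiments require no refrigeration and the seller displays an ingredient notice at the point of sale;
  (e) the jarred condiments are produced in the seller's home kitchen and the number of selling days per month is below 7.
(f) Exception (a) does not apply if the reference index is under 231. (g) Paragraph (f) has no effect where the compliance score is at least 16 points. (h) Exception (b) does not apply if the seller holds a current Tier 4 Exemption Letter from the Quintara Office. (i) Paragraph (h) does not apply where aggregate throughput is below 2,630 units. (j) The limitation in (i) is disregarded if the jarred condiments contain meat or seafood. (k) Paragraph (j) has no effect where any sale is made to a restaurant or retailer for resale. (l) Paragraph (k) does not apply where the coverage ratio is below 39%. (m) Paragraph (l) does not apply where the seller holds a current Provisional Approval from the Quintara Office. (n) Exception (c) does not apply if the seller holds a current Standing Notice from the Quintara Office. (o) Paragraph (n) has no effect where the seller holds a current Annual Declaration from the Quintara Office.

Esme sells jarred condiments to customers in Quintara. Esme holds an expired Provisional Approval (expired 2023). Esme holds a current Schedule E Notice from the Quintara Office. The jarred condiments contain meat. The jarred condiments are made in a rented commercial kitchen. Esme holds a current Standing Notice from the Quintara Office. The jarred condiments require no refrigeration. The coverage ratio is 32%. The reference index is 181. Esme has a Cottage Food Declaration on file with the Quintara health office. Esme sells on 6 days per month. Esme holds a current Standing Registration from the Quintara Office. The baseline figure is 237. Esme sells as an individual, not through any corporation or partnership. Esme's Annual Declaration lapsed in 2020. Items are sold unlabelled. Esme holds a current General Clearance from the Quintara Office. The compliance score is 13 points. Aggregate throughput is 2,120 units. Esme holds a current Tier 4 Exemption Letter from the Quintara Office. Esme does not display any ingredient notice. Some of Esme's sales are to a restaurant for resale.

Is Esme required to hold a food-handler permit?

Yes — Esme must hold a food-handler permit.

Exception (a) is satisfied on its face — a Cottage Food Declaration is on file; a current Standing Registration is held. But applying paragraphs (f)–(g): (f) operates against (a): the reference index is 181, under the 231 limit. (g) is inapplicable (the compliance score is 13 points, short of 16 points), so (f) stands. So (a) is unavailable.
All of (b)'s requirements are met (a current General Clearance is held; the seller is a natural person; the baseline figure is 237, less than the 273 limit). Turning to paragraphs (h)–(m): (h) operates against (b): a current Tier 4 Exemption Letter is held. (i) applies (aggregate throughput is 2,120 units, below the 2,630 units limit), but yields to (j): (j) operates — the jarred condiments contain meat. (k) applies (some sales are to a restaurant for resale), but is overridden by (l): (l) is engaged — the coverage ratio is 32%, below the 39% limit. (m), which would lift (l), does not operate here — no current Provisional Approval is held. Exception (b) does not apply.
Exception (c) requires that each item is individually labelled with the seller's name and address; but items are sold unlabelled, so (c) is unavailable.
Exception (d) fails — no ingredient notice is displayed.
Exception (e) requires that the jarred condiments are produced in the seller's home kitchen; but the jarred condiments are made in a commercial kitchen, not a home kitchen, so (e) is unavailable.
No exception applies. The general rule governs.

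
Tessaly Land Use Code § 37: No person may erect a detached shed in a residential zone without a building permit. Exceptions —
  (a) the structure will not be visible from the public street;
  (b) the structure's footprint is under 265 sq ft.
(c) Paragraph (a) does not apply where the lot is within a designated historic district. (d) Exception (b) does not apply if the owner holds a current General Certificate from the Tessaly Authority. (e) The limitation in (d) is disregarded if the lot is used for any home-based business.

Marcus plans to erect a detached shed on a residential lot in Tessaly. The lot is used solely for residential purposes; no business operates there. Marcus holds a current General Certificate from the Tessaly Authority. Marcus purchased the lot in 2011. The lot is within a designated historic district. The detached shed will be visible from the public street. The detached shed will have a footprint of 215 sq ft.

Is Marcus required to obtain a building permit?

Exception (a) does not apply: the structure will be visible from the street.
Exception (b) is satisfied on its face — the structure's footprint is 215 sq ft, under the 265 sq ft limit. Turning to paragraphs (d)–(e): (d) is engaged — a current General Certificate is held. (e), which would lift (d), is not triggered — the lot is solely residential. So (b) is unavailable.
Every exception is unavailable, so the rule governs.

Yes — Marcus must obtain a building permit.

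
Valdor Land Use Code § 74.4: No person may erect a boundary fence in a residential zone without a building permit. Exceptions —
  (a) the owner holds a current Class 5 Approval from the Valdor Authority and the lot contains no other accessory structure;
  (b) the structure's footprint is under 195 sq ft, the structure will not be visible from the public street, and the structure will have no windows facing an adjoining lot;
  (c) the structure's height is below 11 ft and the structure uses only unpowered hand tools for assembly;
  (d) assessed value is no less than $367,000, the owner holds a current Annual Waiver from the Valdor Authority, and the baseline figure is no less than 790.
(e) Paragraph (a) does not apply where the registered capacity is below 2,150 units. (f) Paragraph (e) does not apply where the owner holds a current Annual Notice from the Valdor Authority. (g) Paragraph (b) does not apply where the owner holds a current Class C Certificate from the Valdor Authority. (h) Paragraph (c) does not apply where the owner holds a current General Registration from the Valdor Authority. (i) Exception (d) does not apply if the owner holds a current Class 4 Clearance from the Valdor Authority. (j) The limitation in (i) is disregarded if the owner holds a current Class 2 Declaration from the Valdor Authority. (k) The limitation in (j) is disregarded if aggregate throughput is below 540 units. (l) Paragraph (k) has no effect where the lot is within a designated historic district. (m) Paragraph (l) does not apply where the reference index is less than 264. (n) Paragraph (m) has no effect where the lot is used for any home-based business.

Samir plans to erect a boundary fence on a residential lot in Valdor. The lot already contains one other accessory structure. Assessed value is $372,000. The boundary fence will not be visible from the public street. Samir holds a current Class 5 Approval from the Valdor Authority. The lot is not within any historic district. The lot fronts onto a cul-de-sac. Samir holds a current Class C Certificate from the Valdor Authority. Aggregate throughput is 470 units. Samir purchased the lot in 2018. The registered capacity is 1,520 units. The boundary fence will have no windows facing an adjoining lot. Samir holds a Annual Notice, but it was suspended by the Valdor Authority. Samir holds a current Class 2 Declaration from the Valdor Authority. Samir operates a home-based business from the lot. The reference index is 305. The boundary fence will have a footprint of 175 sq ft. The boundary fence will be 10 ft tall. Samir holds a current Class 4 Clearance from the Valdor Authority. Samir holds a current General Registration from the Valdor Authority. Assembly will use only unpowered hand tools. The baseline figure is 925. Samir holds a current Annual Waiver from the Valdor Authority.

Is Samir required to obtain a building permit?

Yes — Samir must obtain a building permit.

Exception (a) requires that the lot contains no other accessory structure; but the lot already has another accessory structure, so (a) is unavailable.
Exception (b) is satisfied on its face — the structure's footprint is 175 sq ft, under the 195 sq ft limit; the structure will not be visible from the street; no windows face an adjoining lot. But applying paragraph (g): (g) operates — a current Class C Certificate is held. Exception (b) does not apply.
Exception (c) is satisfied on its face — the structure's height is 10 ft, below the 11 ft limit; assembly uses only hand tools. But applying paragraph (h): (h) operates against (c): a current General Registration is held. (c) is therefore removed.
Exception (d) is satisfied on its face — assessed value is $372,000, meeting the $367,000 threshold; a current Annual Waiver is held; the baseline figure is 925, meeting the 790 threshold. However, paragraphs (i)–(n) must be considered: (i) applies — a current Class 4 Clearance is held. (j) would limit (i) — a current Class 2 Declaration is held — but (k) sets (j) aside: (k) operates against (j): aggregate throughput is 470 units, below the 540 units limit. (l), which would lift (k), is not engaged — the lot is not in a historic district. (d) is therefore removed.
None of the exceptions is available; § 74.4 applies in full.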